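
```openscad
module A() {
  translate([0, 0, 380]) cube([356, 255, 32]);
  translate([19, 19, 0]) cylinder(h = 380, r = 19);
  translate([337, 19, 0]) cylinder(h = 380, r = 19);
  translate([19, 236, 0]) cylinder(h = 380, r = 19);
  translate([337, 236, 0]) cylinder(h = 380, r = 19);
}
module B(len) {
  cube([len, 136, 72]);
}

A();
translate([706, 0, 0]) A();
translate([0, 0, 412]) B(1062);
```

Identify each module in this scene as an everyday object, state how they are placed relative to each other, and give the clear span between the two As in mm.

A is a stool. B is a beam. A beam spans the tops of two stools. The clear span between the two stools is 350 mm.

Second stool starts at x = 706; first ends at x = 356; clear span = 706 − 356 = 350 mm.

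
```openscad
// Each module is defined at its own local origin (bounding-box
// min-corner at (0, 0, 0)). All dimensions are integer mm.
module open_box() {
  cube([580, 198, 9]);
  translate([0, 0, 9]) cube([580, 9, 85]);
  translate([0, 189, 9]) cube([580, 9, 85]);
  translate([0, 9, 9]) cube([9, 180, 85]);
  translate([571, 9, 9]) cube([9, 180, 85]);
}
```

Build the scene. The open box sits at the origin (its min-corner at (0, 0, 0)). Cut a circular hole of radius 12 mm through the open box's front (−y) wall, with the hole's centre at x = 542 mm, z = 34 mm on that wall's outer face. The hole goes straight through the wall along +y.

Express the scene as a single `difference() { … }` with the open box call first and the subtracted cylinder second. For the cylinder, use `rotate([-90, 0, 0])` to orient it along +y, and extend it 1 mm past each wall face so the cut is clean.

difference() {
  open_box();
  translate([542, -1, 34]) rotate([-90, 0, 0]) cylinder(h = 11, r = 12);
}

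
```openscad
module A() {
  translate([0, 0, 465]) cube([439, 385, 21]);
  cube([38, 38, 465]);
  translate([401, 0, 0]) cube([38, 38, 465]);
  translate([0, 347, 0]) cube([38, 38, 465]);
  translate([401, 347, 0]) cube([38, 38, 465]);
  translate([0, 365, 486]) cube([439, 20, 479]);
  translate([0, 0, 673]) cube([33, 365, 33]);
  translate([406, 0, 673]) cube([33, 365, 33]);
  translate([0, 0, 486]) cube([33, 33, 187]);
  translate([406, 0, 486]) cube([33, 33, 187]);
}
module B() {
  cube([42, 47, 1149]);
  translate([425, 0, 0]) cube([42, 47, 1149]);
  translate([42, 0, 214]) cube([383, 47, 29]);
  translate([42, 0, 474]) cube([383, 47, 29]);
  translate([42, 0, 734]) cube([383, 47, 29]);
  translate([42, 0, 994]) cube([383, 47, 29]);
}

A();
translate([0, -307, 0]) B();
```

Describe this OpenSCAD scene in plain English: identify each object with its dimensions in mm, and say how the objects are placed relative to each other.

A is a chair. The seat is a 439×385×21 mm slab with its top at z = 486 mm, on four 38×38 mm corner legs (flush with the seat edges, standing on z = 0). A flat backrest 20 mm thick, 479 mm tall, spans the full seat width and rises from the seat top along its +y edge, rear face flush with the rear of the seat. Two armrests of 33×33 mm section run along each side from the seat's front edge to the front of the backrest, top faces 220 mm above the seat top and outer faces flush with the seat's x-edges; a 33×33 mm post under the front of each armrest stands on the seat at the front corner.

B is a straight ladder. Two 42×47 mm vertical rails, 1149 mm tall, stand 467 mm apart (outside-to-outside) with their front faces coplanar on the −y side. 4 rungs, each 47 mm deep and 29 mm tall, span between the inner faces of the rails, front faces flush with the rails. The lowest rung's underside is at z = 214 mm and rungs are spaced 260 mm apart (underside to underside).

The ladder is on the floor beside the chair on its −y side.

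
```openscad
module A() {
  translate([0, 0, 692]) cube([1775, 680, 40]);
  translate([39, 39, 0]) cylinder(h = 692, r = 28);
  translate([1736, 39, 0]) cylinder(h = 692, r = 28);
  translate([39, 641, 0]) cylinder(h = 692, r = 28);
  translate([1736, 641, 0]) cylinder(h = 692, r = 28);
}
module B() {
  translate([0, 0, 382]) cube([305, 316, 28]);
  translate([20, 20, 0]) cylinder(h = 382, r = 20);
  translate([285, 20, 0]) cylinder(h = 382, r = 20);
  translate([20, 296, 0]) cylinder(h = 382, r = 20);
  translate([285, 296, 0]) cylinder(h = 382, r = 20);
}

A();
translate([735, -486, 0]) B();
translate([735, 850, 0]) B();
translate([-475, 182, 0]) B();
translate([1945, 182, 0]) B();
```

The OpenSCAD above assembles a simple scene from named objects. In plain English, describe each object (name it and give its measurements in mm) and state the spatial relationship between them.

A is a table: top 1775 mm (x) × 680 mm (y), 40 mm thick, upper face at z = 732 mm, on four round legs of 56 mm diameter, each leg's bounding box inset 11 mm from the nearest pair of top edges, running from z = 0 to the bottom of the top.

B is a simple wooden stool: a rectangular seat 305 mm (x) by 316 mm (y), 28 mm thick, top face at z = 410 mm, on four round legs, each 40 mm in diameter. The legs rest on z = 0, each leg's axis is inset half a diameter from the nearest pair of seat edges (so the leg's bounding box is flush with the corner).

Four stools sit around the table at the −y, +y, −x, +x sides.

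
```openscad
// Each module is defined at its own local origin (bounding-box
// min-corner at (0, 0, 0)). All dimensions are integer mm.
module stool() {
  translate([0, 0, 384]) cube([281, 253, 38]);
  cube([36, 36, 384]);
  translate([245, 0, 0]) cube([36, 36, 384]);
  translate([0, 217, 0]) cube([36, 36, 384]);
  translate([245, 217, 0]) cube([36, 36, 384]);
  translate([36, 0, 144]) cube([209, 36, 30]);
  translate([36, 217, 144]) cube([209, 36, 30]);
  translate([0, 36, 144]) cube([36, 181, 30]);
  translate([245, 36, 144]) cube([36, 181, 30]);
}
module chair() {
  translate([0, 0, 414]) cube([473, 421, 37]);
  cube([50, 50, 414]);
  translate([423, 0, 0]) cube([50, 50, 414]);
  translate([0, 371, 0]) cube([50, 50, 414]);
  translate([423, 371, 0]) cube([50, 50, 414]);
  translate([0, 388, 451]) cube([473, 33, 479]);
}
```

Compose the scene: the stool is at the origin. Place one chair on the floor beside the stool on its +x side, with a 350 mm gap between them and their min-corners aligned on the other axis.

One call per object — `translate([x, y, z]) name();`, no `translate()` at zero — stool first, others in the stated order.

stool();
translate([631, 0, 0]) chair();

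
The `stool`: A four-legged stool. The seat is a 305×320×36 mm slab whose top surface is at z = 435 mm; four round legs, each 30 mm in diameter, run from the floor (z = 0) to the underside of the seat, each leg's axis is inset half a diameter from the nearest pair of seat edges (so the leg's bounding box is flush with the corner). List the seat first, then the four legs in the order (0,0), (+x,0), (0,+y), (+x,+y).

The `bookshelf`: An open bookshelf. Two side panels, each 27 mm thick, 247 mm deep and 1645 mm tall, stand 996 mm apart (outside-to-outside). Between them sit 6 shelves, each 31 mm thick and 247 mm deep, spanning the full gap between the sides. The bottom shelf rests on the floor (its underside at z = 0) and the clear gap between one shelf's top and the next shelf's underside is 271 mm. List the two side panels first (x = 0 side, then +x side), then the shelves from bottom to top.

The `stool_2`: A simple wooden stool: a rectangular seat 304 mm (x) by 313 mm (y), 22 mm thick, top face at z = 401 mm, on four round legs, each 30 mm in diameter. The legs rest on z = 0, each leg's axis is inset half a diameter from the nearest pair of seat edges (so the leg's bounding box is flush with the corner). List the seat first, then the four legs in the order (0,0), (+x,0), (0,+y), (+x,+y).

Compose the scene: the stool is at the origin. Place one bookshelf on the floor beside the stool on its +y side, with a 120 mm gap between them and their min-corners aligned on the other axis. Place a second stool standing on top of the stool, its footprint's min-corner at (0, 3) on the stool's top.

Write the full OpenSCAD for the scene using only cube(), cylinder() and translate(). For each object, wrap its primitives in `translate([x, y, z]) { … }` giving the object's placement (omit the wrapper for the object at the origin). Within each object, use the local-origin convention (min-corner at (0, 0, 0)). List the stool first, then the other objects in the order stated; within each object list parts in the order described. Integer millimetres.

translate([0, 0, 399]) cube([305, 320, 36]);
translate([15, 15, 0]) cylinder(h = 399, r = 15);
translate([290, 15, 0]) cylinder(h = 399, r = 15);
translate([15, 305, 0]) cylinder(h = 399, r = 15);
translate([290, 305, 0]) cylinder(h = 399, r = 15);
translate([0, 440, 0]) {
  cube([27, 247, 1645]);
  translate([969, 0, 0]) cube([27, 247, 1645]);
  translate([27, 0, 0]) cube([942, 247, 31]);
  translate([27, 0, 302]) cube([942, 247, 31]);
  translate([27, 0, 604]) cube([942, 247, 31]);
  translate([27, 0, 906]) cube([942, 247, 31]);
  translate([27, 0, 1208]) cube([942, 247, 31]);
  translate([27, 0, 1510]) cube([942, 247, 31]);
}
translate([0, 3, 435]) {
  translate([0, 0, 379]) cube([304, 313, 22]);
  translate([15, 15, 0]) cylinder(h = 379, r = 15);
  translate([289, 15, 0]) cylinder(h = 379, r = 15);
  translate([15, 298, 0]) cylinder(h = 379, r = 15);
  translate([289, 298, 0]) cylinder(h = 379, r = 15);
}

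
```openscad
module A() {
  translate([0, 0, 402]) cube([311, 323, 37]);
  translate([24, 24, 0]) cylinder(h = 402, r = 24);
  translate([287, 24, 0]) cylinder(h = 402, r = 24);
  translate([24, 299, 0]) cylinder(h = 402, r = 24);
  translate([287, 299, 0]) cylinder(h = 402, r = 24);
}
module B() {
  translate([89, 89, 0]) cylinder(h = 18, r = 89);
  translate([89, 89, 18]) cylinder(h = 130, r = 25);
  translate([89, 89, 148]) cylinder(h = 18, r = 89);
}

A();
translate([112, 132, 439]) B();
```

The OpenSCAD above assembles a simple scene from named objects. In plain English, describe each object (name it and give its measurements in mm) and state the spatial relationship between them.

A is a four-legged stool. The seat is a 311×323×37 mm slab whose top surface is at z = 439 mm; four round legs, each 48 mm in diameter, run from the floor (z = 0) to the underside of the seat, each leg's axis is inset half a diameter from the nearest pair of seat edges (so the leg's bounding box is flush with the corner).

B is a spool: two coaxial disc flanges of radius 89 mm and thickness 18 mm, joined by a core cylinder of radius 25 mm and height 130 mm. The lower flange rests on z = 0 and the three cylinders share a vertical axis.

The spool is on top of the stool.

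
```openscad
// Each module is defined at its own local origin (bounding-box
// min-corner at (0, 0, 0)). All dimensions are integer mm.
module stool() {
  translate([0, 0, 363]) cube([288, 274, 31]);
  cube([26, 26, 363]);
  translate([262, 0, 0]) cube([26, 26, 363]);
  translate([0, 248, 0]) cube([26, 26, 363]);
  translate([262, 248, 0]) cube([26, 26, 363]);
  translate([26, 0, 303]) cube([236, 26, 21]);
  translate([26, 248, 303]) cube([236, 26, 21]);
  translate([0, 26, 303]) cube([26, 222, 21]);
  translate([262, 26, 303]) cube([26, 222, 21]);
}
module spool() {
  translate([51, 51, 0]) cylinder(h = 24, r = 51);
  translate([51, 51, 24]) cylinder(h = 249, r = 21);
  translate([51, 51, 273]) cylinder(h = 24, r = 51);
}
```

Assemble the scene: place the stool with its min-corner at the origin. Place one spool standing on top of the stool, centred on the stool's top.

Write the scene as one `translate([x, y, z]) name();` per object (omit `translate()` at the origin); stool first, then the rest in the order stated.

stool();
translate([93, 86, 394]) spool();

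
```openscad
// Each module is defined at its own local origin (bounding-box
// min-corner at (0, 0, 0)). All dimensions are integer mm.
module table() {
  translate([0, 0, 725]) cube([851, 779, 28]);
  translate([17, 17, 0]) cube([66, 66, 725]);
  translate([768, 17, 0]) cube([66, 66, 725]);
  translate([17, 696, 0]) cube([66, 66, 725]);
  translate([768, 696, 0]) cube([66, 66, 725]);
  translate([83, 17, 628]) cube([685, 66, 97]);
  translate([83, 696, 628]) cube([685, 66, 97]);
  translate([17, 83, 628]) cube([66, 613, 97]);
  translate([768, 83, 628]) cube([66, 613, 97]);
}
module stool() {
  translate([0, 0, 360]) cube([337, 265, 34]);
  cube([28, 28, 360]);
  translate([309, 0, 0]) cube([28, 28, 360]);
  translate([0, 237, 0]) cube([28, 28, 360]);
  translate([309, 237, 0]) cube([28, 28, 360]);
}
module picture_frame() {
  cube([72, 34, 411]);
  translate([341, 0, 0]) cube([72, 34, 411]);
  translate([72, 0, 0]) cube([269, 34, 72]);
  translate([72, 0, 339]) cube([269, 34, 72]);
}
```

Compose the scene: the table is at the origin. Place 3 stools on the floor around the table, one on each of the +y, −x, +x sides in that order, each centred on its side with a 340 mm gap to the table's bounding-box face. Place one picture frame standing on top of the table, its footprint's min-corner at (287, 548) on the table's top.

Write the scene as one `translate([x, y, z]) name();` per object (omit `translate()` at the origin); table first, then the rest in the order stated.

table();
translate([257, 1119, 0]) stool();
translate([-677, 257, 0]) stool();
translate([1191, 257, 0]) stool();
translate([287, 548, 753]) picture_frame();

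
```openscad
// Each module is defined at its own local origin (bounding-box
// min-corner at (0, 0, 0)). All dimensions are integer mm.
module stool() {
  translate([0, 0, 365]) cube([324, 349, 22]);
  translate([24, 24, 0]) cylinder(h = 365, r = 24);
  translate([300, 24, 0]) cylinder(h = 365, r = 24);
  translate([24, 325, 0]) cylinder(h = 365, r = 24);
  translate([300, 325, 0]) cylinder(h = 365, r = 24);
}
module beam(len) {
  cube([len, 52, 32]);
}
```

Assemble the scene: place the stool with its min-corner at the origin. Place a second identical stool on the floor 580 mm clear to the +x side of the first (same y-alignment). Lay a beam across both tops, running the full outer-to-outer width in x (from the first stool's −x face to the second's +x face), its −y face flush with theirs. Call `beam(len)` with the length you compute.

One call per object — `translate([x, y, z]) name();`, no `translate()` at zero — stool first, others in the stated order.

stool();
translate([904, 0, 0]) stool();
translate([0, 0, 387]) beam(1228);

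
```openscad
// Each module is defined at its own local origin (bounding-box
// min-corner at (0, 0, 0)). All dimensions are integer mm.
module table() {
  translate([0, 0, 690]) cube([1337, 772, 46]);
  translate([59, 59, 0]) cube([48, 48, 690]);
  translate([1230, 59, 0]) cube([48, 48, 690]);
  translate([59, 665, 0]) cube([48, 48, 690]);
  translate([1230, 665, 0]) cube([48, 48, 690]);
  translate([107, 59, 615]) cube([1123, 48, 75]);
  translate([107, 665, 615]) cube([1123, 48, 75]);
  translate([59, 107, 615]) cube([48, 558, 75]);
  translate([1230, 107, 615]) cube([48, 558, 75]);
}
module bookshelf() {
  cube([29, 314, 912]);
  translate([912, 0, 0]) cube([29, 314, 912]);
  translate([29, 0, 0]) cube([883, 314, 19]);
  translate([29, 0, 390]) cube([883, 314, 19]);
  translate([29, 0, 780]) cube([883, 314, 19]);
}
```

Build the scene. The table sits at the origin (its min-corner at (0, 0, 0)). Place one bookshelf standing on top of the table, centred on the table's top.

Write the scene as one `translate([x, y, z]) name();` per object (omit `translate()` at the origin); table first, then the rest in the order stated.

table();
translate([198, 229, 736]) bookshelf();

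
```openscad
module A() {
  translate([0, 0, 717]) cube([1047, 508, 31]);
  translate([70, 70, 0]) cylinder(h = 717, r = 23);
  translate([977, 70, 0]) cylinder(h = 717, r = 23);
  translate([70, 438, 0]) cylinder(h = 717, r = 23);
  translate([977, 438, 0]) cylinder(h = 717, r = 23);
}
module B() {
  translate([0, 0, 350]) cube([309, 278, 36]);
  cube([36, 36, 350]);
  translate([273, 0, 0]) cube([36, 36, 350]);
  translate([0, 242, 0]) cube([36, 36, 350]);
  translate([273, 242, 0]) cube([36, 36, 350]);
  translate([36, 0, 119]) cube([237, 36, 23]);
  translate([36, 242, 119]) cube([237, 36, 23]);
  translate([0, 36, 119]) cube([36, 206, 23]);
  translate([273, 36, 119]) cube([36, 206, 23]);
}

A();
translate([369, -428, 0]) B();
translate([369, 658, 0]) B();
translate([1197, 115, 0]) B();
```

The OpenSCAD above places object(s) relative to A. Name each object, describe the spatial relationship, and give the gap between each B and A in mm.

Each stool's nearest face is 150 mm from the table's bounding box.

A is a table. B is a stool. Three stools sit around the table at the −y, +y, +x sides. The gap between each stool and the table is 150 mm.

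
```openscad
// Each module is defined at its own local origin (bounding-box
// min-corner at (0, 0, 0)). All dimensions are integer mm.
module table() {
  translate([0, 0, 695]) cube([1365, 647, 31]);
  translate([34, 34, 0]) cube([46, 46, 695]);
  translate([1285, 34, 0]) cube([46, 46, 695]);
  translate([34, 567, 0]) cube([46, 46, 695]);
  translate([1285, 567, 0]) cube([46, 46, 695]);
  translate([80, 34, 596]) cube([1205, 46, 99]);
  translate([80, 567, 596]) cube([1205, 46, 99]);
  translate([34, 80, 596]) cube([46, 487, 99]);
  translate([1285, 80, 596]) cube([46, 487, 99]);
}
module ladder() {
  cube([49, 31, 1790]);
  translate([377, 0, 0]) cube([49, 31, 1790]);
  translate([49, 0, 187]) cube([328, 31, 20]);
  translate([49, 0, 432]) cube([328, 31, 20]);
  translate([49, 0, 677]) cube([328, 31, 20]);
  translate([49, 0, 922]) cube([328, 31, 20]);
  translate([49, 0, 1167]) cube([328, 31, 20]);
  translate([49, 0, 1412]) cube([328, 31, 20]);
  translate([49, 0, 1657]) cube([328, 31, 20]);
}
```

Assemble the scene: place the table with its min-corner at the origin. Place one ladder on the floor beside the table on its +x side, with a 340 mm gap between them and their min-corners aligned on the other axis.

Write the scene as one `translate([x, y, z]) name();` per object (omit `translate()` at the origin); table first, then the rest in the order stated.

table();
translate([1705, 0, 0]) ladder();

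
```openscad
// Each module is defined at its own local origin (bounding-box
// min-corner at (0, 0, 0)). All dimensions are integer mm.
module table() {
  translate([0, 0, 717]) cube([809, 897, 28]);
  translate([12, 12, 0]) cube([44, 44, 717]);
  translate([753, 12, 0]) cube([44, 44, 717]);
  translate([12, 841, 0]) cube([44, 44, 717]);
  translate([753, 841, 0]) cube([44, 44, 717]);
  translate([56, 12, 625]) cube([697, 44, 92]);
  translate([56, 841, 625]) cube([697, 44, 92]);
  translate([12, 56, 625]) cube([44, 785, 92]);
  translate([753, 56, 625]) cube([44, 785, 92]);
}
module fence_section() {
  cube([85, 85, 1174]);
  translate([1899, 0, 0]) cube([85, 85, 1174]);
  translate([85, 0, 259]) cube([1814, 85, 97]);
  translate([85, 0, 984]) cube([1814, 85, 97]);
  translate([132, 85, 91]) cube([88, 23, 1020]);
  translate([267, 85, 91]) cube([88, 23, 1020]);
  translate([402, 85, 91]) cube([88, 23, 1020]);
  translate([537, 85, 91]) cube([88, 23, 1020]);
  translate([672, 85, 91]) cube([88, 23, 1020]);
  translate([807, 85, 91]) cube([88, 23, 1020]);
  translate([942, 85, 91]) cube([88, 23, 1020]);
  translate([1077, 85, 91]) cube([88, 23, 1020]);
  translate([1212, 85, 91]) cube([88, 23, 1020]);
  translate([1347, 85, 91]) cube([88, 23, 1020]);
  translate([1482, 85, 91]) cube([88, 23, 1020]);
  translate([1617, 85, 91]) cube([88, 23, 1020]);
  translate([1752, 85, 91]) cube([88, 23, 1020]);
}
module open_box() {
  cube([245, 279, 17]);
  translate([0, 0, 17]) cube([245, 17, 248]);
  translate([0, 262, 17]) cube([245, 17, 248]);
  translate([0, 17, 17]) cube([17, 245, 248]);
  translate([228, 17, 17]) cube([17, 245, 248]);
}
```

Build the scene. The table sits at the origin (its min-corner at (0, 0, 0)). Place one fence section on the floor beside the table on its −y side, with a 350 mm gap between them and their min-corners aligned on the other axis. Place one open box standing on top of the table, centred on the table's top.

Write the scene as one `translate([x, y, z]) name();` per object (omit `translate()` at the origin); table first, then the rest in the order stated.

table();
translate([0, -458, 0]) fence_section();
translate([282, 309, 745]) open_box();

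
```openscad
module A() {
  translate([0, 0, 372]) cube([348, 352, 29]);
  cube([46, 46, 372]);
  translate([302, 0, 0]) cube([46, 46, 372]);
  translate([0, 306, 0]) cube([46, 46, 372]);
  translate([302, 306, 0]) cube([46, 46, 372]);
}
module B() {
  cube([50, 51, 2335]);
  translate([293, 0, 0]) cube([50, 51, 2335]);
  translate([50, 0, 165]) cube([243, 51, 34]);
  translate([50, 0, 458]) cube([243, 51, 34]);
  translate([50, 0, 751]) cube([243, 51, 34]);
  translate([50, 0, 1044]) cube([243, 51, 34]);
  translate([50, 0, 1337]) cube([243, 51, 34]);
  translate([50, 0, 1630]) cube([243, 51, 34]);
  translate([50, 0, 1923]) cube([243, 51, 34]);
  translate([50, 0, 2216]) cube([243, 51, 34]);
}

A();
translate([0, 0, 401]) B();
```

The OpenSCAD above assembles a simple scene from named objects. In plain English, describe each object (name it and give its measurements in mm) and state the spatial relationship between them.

A is a four-legged stool. The seat is a 348×352×29 mm slab whose top surface is at z = 401 mm; four square legs, each 46×46 mm in cross-section, run from the floor (z = 0) to the underside of the seat, each flush with a corner of the seat.

B is a straight ladder. Two 50×51 mm vertical rails, 2335 mm tall, stand 343 mm apart (outside-to-outside) with their front faces coplanar on the −y side. 8 rungs, each 51 mm deep and 34 mm tall, span between the inner faces of the rails, front faces flush with the rails. The lowest rung's underside is at z = 165 mm and rungs are spaced 293 mm apart (underside to underside).

The ladder is on top of the stool.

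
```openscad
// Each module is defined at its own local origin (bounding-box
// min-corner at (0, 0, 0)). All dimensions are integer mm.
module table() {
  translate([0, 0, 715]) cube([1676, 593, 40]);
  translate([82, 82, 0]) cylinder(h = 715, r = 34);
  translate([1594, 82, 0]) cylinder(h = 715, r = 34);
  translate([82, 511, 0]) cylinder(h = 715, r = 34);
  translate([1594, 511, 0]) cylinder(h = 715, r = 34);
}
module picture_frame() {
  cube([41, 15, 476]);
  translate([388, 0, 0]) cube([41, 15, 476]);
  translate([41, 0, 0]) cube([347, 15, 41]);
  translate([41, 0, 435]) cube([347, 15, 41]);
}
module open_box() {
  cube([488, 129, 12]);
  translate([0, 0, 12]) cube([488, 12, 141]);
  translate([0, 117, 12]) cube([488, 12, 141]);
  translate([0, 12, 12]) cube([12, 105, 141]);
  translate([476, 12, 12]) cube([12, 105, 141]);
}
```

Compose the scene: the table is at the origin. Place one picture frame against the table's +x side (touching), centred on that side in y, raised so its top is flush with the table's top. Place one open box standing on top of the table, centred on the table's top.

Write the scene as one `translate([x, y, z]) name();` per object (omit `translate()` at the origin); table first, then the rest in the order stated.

table();
translate([1676, 289, 279]) picture_frame();
translate([594, 232, 755]) open_box();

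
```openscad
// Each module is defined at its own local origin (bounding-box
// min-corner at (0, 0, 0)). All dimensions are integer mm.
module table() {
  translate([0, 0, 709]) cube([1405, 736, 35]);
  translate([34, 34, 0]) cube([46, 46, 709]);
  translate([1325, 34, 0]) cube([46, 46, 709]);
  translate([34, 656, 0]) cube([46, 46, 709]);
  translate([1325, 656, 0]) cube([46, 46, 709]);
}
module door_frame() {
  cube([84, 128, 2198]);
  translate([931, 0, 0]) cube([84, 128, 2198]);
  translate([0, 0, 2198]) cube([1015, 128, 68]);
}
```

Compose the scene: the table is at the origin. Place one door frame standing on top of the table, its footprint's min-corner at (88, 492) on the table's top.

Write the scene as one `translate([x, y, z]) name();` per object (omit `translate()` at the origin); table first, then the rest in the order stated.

table();
translate([88, 492, 744]) door_frame();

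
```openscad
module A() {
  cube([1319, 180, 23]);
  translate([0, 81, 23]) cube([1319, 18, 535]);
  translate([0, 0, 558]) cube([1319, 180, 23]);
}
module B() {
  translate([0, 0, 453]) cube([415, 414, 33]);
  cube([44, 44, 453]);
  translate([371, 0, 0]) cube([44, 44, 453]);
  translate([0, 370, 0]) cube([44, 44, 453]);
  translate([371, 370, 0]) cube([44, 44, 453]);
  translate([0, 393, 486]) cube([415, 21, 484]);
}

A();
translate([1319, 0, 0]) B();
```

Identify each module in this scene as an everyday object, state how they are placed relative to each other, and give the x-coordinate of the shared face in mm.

A is an I-beam. B is a chair. The chair is against the I-beam's +x side, with their −y faces flush. The x-coordinate of the shared face is 1319 mm.

The I-beam's +x face and the chair's −x face are both at x = 1319 mm.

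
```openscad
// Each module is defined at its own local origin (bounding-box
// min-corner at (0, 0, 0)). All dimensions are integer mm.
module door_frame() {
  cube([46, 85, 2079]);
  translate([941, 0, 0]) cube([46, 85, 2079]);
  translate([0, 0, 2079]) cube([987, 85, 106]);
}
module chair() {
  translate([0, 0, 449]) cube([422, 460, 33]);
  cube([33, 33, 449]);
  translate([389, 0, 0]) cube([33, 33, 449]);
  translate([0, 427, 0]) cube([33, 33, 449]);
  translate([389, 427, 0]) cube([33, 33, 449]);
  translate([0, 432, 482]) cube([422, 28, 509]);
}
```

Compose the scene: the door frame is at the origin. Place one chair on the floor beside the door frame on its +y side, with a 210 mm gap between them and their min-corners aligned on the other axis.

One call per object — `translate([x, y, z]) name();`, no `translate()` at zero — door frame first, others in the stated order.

door_frame();
translate([0, 295, 0]) chair();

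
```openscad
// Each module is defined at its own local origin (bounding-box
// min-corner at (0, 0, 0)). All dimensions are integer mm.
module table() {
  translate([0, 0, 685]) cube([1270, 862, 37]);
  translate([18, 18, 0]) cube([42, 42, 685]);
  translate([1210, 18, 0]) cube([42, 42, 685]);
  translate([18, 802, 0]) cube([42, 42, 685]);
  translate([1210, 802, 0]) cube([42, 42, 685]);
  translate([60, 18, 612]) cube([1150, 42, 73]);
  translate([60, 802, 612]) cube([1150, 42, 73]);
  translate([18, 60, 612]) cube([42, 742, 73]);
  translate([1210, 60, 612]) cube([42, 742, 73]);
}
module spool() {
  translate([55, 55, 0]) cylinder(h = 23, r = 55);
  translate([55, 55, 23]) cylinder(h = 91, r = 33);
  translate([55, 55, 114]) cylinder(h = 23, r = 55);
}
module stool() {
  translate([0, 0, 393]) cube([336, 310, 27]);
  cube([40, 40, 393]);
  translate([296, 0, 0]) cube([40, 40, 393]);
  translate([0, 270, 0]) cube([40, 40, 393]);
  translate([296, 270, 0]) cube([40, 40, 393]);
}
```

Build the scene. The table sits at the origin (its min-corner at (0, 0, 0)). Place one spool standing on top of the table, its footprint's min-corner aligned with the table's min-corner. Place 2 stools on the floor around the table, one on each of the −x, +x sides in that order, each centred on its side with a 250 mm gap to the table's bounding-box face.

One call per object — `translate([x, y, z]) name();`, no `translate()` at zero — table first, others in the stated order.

table();
translate([0, 0, 722]) spool();
translate([-586, 276, 0]) stool();
translate([1520, 276, 0]) stool();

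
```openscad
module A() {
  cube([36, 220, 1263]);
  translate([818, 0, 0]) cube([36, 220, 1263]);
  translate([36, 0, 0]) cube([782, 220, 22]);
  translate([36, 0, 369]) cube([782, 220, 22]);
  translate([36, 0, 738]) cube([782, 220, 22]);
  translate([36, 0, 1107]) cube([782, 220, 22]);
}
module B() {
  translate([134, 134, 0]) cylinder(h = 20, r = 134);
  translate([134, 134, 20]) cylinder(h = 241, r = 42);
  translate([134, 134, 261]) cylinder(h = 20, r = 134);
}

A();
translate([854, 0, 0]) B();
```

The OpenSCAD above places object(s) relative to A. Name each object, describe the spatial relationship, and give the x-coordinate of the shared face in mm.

A is a bookshelf. B is a spool. The spool is against the bookshelf's +x side, with their −y faces flush. The x-coordinate of the shared face is 854 mm.

The bookshelf's +x face and the spool's −x face are both at x = 854 mm.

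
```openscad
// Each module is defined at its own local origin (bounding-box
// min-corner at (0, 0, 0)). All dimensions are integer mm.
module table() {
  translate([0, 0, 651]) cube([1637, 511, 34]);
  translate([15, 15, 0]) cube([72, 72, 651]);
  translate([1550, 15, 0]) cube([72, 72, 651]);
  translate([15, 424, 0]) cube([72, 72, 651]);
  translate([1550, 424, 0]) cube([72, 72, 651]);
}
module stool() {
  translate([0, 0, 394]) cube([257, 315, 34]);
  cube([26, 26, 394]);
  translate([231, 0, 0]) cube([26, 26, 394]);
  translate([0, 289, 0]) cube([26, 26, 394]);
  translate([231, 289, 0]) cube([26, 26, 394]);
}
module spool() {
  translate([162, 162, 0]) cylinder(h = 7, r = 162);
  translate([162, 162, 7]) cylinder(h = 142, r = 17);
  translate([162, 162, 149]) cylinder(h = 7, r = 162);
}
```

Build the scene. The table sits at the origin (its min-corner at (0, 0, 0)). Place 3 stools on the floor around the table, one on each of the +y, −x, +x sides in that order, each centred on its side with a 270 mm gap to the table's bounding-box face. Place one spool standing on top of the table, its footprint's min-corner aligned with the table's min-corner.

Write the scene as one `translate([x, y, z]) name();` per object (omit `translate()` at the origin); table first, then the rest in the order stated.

table();
translate([690, 781, 0]) stool();
translate([-527, 98, 0]) stool();
translate([1907, 98, 0]) stool();
translate([0, 0, 685]) spool();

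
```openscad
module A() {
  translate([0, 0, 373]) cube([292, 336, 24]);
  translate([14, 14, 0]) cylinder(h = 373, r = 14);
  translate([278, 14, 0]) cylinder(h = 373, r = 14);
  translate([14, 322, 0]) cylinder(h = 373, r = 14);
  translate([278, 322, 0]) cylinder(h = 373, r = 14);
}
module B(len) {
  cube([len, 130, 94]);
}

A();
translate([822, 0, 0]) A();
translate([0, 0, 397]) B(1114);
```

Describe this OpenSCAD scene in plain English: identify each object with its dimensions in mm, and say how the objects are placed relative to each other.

A is a four-legged stool. The seat is a 292×336×24 mm slab whose top surface is at z = 397 mm; four round legs, each 28 mm in diameter, run from the floor (z = 0) to the underside of the seat, each leg's axis is inset half a diameter from the nearest pair of seat edges (so the leg's bounding box is flush with the corner).

B is a rectangular beam 1114 mm long (x), 130 mm deep (y), 94 mm thick (z).

The beam spans the tops of two stools placed 530 mm apart, resting at z = 397 mm.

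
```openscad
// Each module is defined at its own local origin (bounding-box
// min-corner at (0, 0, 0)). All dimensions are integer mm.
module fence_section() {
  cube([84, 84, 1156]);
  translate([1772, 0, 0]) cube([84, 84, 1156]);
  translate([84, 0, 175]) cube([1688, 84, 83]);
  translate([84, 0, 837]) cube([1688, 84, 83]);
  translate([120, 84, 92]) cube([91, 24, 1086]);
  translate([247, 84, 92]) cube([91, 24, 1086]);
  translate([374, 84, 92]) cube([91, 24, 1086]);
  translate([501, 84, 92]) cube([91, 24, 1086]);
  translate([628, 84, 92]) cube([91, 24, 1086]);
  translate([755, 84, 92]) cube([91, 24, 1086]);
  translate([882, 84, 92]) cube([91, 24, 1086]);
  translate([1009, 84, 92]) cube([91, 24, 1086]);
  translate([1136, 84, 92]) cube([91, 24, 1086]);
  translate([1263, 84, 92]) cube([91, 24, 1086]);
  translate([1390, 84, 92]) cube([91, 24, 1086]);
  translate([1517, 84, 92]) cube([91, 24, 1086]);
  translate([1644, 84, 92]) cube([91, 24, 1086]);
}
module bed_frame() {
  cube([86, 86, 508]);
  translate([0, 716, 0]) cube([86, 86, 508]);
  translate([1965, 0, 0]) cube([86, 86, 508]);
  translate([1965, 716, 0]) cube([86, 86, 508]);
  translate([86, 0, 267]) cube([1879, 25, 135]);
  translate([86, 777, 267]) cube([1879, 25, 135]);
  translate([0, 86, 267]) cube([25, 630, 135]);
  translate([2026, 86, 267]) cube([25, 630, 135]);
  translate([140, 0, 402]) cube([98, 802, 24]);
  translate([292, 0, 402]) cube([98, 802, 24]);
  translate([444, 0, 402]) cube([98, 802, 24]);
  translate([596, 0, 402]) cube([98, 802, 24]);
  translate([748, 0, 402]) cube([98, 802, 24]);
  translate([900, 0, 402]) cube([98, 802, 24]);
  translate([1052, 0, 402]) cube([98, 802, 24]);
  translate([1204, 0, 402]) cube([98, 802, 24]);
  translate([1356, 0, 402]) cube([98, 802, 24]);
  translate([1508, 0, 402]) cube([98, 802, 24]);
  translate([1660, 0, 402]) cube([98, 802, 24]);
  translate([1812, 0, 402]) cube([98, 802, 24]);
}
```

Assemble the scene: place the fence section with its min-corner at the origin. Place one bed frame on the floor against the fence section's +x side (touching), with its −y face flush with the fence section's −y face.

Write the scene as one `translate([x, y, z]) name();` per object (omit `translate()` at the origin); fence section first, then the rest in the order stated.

fence_section();
translate([1856, 0, 0]) bed_frame();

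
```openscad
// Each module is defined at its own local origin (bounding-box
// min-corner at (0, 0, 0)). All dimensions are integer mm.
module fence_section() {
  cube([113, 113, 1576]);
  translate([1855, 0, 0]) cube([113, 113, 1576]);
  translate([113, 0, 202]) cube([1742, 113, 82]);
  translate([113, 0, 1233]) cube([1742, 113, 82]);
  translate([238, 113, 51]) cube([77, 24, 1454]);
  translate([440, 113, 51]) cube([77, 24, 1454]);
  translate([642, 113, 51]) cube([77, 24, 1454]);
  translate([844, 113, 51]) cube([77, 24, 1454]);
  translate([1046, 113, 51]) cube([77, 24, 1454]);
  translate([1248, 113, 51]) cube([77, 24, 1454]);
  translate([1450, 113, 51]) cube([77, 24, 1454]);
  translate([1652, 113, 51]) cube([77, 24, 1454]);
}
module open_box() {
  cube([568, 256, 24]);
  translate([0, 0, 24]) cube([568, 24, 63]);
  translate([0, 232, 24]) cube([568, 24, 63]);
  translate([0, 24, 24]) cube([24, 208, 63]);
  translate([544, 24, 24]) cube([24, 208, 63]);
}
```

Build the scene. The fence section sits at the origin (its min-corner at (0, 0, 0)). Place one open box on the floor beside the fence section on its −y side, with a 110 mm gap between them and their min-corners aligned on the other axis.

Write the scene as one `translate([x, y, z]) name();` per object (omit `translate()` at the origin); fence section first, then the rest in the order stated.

fence_section();
translate([0, -366, 0]) open_box();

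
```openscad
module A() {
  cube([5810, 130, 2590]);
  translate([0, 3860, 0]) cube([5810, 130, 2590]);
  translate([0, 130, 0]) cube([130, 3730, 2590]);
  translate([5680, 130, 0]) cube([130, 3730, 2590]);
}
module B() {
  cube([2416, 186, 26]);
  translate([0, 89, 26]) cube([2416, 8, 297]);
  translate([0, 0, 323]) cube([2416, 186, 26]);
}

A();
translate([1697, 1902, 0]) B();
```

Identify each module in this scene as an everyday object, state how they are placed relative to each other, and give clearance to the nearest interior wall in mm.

Clearances: x = 1567, y = 1772; minimum 1567 mm.

A is a house frame. B is an I-beam. The I-beam sits inside the house frame, centred. The clearance to the nearest interior wall is 1567 mm.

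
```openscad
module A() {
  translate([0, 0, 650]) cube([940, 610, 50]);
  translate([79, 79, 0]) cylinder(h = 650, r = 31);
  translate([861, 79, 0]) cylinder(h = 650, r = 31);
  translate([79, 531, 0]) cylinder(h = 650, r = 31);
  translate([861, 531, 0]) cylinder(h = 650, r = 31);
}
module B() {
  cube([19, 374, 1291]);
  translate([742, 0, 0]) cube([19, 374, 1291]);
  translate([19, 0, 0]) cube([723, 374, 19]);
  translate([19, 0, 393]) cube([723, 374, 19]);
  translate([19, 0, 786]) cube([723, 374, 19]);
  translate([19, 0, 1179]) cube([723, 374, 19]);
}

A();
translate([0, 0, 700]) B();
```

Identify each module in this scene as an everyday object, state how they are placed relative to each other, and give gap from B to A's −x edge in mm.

The bookshelf's min-x is at 0; the table's min-x is 0; gap = 0 mm.

A is a table. B is a bookshelf. The bookshelf is on top of the table. The gap from the bookshelf to the table's −x edge is 0 mm.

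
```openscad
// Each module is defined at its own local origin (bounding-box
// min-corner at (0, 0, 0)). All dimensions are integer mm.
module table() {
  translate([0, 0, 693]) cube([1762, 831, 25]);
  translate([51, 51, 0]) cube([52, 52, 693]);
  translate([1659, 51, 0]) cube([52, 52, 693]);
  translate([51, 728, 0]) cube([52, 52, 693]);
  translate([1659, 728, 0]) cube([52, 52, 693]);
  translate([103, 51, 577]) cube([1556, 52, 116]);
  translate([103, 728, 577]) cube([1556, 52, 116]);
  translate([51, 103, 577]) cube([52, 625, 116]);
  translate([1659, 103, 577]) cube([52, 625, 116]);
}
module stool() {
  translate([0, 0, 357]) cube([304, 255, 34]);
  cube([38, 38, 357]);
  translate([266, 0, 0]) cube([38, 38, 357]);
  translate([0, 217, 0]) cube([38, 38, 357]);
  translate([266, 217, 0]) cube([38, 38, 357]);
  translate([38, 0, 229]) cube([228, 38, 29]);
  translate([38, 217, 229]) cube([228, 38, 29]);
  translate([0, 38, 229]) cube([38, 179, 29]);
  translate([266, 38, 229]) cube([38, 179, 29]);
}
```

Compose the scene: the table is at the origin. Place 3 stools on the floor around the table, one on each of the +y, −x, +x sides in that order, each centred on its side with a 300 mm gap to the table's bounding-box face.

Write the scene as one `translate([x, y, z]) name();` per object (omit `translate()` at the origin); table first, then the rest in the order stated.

table();
translate([729, 1131, 0]) stool();
translate([-604, 288, 0]) stool();
translate([2062, 288, 0]) stool();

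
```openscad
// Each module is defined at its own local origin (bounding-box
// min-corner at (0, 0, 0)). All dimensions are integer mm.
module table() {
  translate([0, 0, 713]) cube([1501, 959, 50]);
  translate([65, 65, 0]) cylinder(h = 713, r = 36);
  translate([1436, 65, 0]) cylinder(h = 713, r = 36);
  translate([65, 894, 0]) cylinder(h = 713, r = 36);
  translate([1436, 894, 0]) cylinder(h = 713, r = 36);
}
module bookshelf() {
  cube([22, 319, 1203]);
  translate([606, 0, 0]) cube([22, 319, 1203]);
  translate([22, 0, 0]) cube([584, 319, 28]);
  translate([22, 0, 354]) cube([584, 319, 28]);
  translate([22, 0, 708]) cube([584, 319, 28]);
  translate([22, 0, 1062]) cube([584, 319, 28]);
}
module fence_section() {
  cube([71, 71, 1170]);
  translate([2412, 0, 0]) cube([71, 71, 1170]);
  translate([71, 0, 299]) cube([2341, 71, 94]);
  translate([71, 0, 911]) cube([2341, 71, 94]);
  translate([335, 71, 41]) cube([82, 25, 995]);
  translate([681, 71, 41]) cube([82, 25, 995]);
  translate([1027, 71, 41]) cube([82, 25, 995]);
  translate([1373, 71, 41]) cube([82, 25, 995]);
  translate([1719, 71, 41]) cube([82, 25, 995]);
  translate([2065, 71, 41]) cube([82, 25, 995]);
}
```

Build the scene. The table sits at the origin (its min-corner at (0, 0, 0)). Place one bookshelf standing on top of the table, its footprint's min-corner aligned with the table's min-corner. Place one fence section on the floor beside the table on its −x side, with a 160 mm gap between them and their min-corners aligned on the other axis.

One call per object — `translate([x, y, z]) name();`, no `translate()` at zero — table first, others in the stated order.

table();
translate([0, 0, 763]) bookshelf();
translate([-2643, 0, 0]) fence_section();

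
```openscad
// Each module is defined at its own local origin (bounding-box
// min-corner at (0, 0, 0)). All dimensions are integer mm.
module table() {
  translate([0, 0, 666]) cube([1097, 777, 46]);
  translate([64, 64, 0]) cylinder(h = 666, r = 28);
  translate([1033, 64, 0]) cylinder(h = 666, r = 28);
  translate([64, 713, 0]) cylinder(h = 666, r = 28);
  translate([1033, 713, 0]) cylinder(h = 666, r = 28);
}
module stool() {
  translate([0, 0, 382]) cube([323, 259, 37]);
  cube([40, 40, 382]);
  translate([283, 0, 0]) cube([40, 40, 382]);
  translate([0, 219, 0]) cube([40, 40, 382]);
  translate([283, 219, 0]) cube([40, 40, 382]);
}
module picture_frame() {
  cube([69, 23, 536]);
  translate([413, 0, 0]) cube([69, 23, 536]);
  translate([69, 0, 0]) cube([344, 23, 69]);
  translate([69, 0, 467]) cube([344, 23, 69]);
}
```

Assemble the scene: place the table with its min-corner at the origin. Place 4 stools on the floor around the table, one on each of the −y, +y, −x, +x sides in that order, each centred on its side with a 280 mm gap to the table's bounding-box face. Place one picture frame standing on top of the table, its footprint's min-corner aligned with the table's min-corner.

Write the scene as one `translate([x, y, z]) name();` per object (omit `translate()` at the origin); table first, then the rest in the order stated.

table();
translate([387, -539, 0]) stool();
translate([387, 1057, 0]) stool();
translate([-603, 259, 0]) stool();
translate([1377, 259, 0]) stool();
translate([0, 0, 712]) picture_frame();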